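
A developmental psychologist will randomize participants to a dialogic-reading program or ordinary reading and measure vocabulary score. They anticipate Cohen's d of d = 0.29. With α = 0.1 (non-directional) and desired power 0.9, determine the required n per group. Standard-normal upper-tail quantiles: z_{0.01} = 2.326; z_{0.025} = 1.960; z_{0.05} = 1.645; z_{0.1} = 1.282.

n = 204 per group

For two independent groups with equal n: n = 2·((z_{α/2} + z_β) / d)².
z_{α/2} + z_β = 1.645 + 1.282 = 2.927.
n = 2 × (2.927 / 0.29)² = 2 × 10.093² = 2 × 101.87 = 203.7.
Round up to the next whole participant.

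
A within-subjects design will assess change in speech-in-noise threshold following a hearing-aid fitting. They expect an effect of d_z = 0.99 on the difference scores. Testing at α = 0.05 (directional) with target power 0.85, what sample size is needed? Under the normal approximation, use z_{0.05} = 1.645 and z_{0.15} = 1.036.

For a paired (one-sample on differences) test: n = ((z_{α} + z_β) / d)².
z_{α} + z_β = 1.645 + 1.036 = 2.681.
n = (2.681 / 0.99)² = 2.708² = 7.33.
Round up.

n = 8 pairs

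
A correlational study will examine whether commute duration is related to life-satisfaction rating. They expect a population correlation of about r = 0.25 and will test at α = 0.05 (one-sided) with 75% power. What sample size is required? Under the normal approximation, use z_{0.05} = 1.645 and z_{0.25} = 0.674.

Fisher's z: C = ½·ln((1+r)/(1−r)) = ½·ln(1.6667) = 0.2554.
n = ((z_{α} + z_β)/C)² + 3.
(1.645 + 0.674) / 0.2554 = 2.319 / 0.2554 = 9.080.
n = 9.080² + 3 = 82.44 + 3 = 85.4.
Round up.

n = 86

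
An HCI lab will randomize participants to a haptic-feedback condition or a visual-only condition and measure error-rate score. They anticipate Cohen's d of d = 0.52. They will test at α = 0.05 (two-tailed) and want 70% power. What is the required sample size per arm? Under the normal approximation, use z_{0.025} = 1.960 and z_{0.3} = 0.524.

For two independent groups with equal n: n = 2·((z_{α/2} + z_β) / d)².
z_{α/2} + z_β = 1.960 + 0.524 = 2.484.
n = 2 × (2.484 / 0.52)² = 2 × 4.777² = 2 × 22.82 = 45.6.
Round up to the next whole participant.

n = 46 per group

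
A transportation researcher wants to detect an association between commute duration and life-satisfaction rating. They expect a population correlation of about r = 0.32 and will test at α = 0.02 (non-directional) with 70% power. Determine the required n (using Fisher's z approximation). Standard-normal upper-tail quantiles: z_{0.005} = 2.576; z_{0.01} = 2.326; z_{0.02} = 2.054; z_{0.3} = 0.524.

n = 77

Fisher's z: C = ½·ln((1+r)/(1−r)) = ½·ln(1.9412) = 0.3316.
n = ((z_{α/2} + z_β)/C)² + 3.
(2.326 + 0.524) / 0.3316 = 2.850 / 0.3316 = 8.595.
n = 8.595² + 3 = 73.87 + 3 = 76.9.
Round up.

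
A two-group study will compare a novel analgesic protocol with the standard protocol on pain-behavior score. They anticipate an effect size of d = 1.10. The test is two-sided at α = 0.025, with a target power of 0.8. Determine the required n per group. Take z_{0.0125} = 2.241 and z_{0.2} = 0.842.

n = 16 per group

For two independent groups with equal n: n = 2·((z_{α/2} + z_β) / d)².
z_{α/2} + z_β = 2.241 + 0.842 = 3.083.
n = 2 × (3.083 / 1.10)² = 2 × 2.803² = 2 × 7.86 = 15.7.
Round up to the next whole participant.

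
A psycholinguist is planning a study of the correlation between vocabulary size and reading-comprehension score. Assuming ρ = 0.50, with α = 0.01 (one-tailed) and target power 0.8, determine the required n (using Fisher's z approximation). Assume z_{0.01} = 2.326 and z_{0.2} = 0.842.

n = 37

Fisher's z: C = ½·ln((1+r)/(1−r)) = ½·ln(3.0000) = 0.5493.
n = ((z_{α} + z_β)/C)² + 3.
(2.326 + 0.842) / 0.5493 = 3.168 / 0.5493 = 5.767.
n = 5.767² + 3 = 33.26 + 3 = 36.3.
Round up.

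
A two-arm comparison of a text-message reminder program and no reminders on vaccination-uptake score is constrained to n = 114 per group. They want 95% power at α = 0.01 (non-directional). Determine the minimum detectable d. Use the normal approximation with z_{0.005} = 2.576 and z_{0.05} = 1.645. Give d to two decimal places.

For two independent groups of n = 114 each: d_min = (z_{α/2} + z_β)·√(2/n).
z-sum = 2.576 + 1.645 = 4.221.
d_min = 4.221 × √(2/114) = 4.221 × 0.1325 = 0.559.

d_min ≈ 0.56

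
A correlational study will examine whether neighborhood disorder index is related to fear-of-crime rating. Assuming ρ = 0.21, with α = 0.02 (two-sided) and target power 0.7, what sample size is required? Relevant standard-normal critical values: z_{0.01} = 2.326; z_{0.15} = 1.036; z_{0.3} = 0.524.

Fisher's z: C = ½·ln((1+r)/(1−r)) = ½·ln(1.5316) = 0.2132.
n = ((z_{α/2} + z_β)/C)² + 3.
(2.326 + 0.524) / 0.2132 = 2.850 / 0.2132 = 13.368.
n = 13.368² + 3 = 178.70 + 3 = 181.7.
Round up.

n = 182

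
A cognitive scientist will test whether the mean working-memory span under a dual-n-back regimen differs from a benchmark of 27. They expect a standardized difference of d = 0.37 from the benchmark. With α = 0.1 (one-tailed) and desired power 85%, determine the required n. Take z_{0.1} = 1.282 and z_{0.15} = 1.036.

For a one-sample test: n = ((z_{α} + z_β) / d)².
z_{α} + z_β = 1.282 + 1.036 = 2.318.
n = (2.318 / 0.37)² = 6.265² = 39.25.
Round up.

n = 40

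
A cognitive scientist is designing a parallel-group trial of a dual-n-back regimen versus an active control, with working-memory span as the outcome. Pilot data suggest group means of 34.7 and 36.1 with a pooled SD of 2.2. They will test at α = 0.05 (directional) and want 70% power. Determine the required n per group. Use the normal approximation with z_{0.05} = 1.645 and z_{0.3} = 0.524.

Cohen's d = |M₁ − M₂| / SD_pooled = |34.7 − 36.1| / 2.2 = 1.4 / 2.2 = 0.636.
For two independent groups with equal n: n = 2·((z_{α} + z_β) / d)².
z_{α} + z_β = 1.645 + 0.524 = 2.169.
n = 2 × (2.169 / 0.636)² = 2 × 3.410² = 2 × 11.63 = 23.3.
Round up to the next whole participant.

n = 24 per group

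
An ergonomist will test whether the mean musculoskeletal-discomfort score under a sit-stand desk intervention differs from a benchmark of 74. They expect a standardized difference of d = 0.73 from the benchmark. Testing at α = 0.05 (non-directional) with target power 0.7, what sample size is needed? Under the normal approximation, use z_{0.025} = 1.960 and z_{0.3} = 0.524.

n = 12

For a one-sample test: n = ((z_{α/2} + z_β) / d)².
z_{α/2} + z_β = 1.960 + 0.524 = 2.484.
n = (2.484 / 0.73)² = 3.403² = 11.58.
Round up.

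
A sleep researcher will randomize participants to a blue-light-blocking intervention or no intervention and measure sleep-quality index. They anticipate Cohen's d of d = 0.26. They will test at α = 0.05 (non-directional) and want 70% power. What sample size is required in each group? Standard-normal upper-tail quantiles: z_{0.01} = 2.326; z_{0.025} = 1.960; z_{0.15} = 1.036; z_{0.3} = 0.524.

n = 183 per group

For two independent groups with equal n: n = 2·((z_{α/2} + z_β) / d)².
z_{α/2} + z_β = 1.960 + 0.524 = 2.484.
n = 2 × (2.484 / 0.26)² = 2 × 9.554² = 2 × 91.28 = 182.6.
Round up to the next whole participant.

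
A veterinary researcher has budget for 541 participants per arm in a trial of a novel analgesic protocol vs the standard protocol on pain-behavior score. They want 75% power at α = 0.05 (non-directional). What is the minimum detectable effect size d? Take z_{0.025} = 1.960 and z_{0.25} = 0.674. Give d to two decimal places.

For two independent groups of n = 541 each: d_min = (z_{α/2} + z_β)·√(2/n).
z-sum = 1.960 + 0.674 = 2.634.
d_min = 2.634 × √(2/541) = 2.634 × 0.0608 = 0.160.

d_min ≈ 0.16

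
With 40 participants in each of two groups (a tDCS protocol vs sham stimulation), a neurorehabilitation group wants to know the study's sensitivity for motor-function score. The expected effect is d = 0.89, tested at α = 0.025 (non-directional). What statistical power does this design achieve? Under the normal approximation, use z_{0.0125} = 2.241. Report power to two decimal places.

For two equal groups, power = Φ(d·√(n/2) − z_{α/2}).
d·√(n/2) = 0.89 × √(40/2) = 0.89 × 4.472 = 3.980.
z_β = 3.980 − 2.241 = 1.739.
Power = Φ(1.739) = 0.959.

power ≈ 0.96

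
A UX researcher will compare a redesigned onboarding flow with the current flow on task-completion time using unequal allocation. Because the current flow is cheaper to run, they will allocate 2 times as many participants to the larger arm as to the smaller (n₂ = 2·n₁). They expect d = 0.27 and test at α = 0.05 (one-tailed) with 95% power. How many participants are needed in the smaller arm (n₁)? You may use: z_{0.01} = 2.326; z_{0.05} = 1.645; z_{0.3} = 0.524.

With allocation ratio k = n₂/n₁ = 2, Var(x̄₁−x̄₂) = σ²(1/n₁ + 1/(k·n₁)) = σ²·(k+1)/(k·n₁).
So n₁ = (1 + 1/k)·((z_{α} + z_β)/d)² = 1.500 × (3.290/0.27)².
n₁ = 1.500 × 148.48 = 222.7.
Round up: n₁ = 223, giving n₂ = 2 × 223 = 446.

n₁ = 223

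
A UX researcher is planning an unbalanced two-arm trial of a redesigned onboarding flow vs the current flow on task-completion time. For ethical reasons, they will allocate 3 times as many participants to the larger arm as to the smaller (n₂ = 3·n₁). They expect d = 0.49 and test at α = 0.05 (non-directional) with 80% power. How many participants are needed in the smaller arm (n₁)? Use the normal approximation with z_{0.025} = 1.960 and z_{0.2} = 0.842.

n₁ = 44

With allocation ratio k = n₂/n₁ = 3, Var(x̄₁−x̄₂) = σ²(1/n₁ + 1/(k·n₁)) = σ²·(k+1)/(k·n₁).
So n₁ = (1 + 1/k)·((z_{α/2} + z_β)/d)² = 1.333 × (2.802/0.49)².
n₁ = 1.333 × 32.70 = 43.6.
Round up: n₁ = 44, giving n₂ = 3 × 44 = 132.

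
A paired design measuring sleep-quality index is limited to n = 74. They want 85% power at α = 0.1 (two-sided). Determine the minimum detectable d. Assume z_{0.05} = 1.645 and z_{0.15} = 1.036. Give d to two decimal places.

For a single sample (or paired design) of n = 74: d_min = (z_{α/2} + z_β)/√n.
z-sum = 1.645 + 1.036 = 2.681.
d_min = 2.681 / √74 = 2.681 / 8.602 = 0.312.

d_min ≈ 0.31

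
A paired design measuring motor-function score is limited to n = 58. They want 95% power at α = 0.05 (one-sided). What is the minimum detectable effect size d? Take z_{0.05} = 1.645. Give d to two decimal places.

d_min ≈ 0.43

For a single sample (or paired design) of n = 58: d_min = (z_{α} + z_β)/√n.
z-sum = 1.645 + 1.645 = 3.290.
d_min = 3.290 / √58 = 3.290 / 7.616 = 0.432.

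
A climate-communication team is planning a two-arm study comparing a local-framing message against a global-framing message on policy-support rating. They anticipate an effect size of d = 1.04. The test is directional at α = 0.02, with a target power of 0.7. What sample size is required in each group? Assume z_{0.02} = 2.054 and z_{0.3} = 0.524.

For two independent groups with equal n: n = 2·((z_{α} + z_β) / d)².
z_{α} + z_β = 2.054 + 0.524 = 2.578.
n = 2 × (2.578 / 1.04)² = 2 × 2.479² = 2 × 6.14 = 12.3.
Round up to the next whole participant.

n = 13 per group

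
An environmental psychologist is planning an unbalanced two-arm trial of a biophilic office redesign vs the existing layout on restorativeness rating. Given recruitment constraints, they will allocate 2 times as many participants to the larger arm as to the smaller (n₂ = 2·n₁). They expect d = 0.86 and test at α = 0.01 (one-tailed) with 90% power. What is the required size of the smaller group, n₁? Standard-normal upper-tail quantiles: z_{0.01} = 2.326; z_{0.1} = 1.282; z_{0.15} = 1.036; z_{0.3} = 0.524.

n₁ = 27

With allocation ratio k = n₂/n₁ = 2, Var(x̄₁−x̄₂) = σ²(1/n₁ + 1/(k·n₁)) = σ²·(k+1)/(k·n₁).
So n₁ = (1 + 1/k)·((z_{α} + z_β)/d)² = 1.500 × (3.608/0.86)².
n₁ = 1.500 × 17.60 = 26.4.
Round up: n₁ = 27, giving n₂ = 2 × 27 = 54.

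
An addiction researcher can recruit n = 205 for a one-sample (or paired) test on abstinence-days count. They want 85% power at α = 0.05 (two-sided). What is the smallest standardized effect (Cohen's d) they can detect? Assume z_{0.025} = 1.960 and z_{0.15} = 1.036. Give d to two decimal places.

For a single sample (or paired design) of n = 205: d_min = (z_{α/2} + z_β)/√n.
z-sum = 1.960 + 1.036 = 2.996.
d_min = 2.996 / √205 = 2.996 / 14.318 = 0.209.

d_min ≈ 0.21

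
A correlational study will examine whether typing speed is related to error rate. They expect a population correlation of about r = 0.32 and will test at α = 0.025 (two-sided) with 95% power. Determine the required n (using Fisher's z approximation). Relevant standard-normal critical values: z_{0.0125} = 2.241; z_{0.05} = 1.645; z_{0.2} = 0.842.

n = 141

Fisher's z: C = ½·ln((1+r)/(1−r)) = ½·ln(1.9412) = 0.3316.
n = ((z_{α/2} + z_β)/C)² + 3.
(2.241 + 1.645) / 0.3316 = 3.886 / 0.3316 = 11.719.
n = 11.719² + 3 = 137.33 + 3 = 140.3.
Round up.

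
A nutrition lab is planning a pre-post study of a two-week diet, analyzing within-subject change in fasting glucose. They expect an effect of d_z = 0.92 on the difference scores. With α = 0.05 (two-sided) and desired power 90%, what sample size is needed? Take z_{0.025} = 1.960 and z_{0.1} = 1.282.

n = 13 pairs

For a paired (one-sample on differences) test: n = ((z_{α/2} + z_β) / d)².
z_{α/2} + z_β = 1.960 + 1.282 = 3.242.
n = (3.242 / 0.92)² = 3.524² = 12.42.
Round up.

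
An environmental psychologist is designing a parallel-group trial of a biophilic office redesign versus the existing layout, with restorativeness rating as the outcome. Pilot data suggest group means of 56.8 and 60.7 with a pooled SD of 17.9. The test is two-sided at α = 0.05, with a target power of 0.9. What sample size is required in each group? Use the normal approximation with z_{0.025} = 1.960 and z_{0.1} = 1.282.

n = 443 per group

Cohen's d = |M₁ − M₂| / SD_pooled = |56.8 − 60.7| / 17.9 = 3.9 / 17.9 = 0.218.
For two independent groups with equal n: n = 2·((z_{α/2} + z_β) / d)².
z_{α/2} + z_β = 1.960 + 1.282 = 3.242.
n = 2 × (3.242 / 0.218)² = 2 × 14.872² = 2 × 221.16 = 442.3.
Round up to the next whole participant.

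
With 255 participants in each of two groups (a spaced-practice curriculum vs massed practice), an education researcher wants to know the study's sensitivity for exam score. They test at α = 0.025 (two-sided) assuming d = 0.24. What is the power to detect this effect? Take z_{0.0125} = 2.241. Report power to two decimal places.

power ≈ 0.68

For two equal groups, power = Φ(d·√(n/2) − z_{α/2}).
d·√(n/2) = 0.24 × √(255/2) = 0.24 × 11.292 = 2.710.
z_β = 2.710 − 2.241 = 0.469.
Power = Φ(0.469) = 0.680.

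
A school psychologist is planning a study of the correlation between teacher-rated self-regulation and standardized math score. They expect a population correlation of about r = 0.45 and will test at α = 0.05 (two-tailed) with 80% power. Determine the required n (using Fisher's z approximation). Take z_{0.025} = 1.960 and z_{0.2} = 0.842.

n = 37

Fisher's z: C = ½·ln((1+r)/(1−r)) = ½·ln(2.6364) = 0.4847.
n = ((z_{α/2} + z_β)/C)² + 3.
(1.960 + 0.842) / 0.4847 = 2.802 / 0.4847 = 5.781.
n = 5.781² + 3 = 33.42 + 3 = 36.4.
Round up.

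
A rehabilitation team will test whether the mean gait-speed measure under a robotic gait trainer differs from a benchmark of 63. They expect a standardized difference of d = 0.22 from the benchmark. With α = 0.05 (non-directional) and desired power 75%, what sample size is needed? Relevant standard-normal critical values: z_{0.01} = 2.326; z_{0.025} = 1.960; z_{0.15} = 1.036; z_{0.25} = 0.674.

For a one-sample test: n = ((z_{α/2} + z_β) / d)².
z_{α/2} + z_β = 1.960 + 0.674 = 2.634.
n = (2.634 / 0.22)² = 11.973² = 143.35.
Round up.

n = 144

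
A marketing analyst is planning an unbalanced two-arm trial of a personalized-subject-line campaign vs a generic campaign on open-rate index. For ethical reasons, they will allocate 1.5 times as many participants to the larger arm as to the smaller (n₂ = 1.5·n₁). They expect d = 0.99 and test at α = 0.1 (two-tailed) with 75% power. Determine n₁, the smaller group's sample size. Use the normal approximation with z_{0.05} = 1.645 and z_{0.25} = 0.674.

n₁ = 10

With allocation ratio k = n₂/n₁ = 1.5, Var(x̄₁−x̄₂) = σ²(1/n₁ + 1/(k·n₁)) = σ²·(k+1)/(k·n₁).
So n₁ = (1 + 1/k)·((z_{α/2} + z_β)/d)² = 1.667 × (2.319/0.99)².
n₁ = 1.667 × 5.49 = 9.1.
Round up: n₁ = 10, giving n₂ = 1.5 × 10 = 15.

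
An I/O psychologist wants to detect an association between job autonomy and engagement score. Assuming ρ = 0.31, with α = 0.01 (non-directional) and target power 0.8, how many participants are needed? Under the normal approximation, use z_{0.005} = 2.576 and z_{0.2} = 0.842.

n = 117

Fisher's z: C = ½·ln((1+r)/(1−r)) = ½·ln(1.8986) = 0.3205.
n = ((z_{α/2} + z_β)/C)² + 3.
(2.576 + 0.842) / 0.3205 = 3.418 / 0.3205 = 10.665.
n = 10.665² + 3 = 113.73 + 3 = 116.7.
Round up.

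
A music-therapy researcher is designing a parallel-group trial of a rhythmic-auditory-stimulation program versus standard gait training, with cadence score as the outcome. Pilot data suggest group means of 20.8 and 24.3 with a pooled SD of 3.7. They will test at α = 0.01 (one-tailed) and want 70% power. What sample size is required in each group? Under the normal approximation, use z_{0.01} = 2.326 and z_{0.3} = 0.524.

Cohen's d = |M₁ − M₂| / SD_pooled = |20.8 − 24.3| / 3.7 = 3.5 / 3.7 = 0.946.
For two independent groups with equal n: n = 2·((z_{α} + z_β) / d)².
z_{α} + z_β = 2.326 + 0.524 = 2.850.
n = 2 × (2.850 / 0.946)² = 2 × 3.013² = 2 × 9.08 = 18.2.
Round up to the next whole participant.

n = 19 per group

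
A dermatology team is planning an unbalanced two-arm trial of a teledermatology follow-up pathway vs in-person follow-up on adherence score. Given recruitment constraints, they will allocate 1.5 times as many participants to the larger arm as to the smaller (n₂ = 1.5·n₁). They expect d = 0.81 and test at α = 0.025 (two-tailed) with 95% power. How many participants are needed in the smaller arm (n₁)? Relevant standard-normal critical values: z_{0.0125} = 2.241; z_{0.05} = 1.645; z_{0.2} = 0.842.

With allocation ratio k = n₂/n₁ = 1.5, Var(x̄₁−x̄₂) = σ²(1/n₁ + 1/(k·n₁)) = σ²·(k+1)/(k·n₁).
So n₁ = (1 + 1/k)·((z_{α/2} + z_β)/d)² = 1.667 × (3.886/0.81)².
n₁ = 1.667 × 23.02 = 38.4.
Round up: n₁ = 39, giving n₂ = ⌈1.5 × 39⌉ = ⌈58.5⌉ = 59.

n₁ = 39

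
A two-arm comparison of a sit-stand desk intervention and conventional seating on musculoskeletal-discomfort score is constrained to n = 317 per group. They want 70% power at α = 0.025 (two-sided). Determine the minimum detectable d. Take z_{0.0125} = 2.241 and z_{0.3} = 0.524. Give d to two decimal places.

d_min ≈ 0.22

For two independent groups of n = 317 each: d_min = (z_{α/2} + z_β)·√(2/n).
z-sum = 2.241 + 0.524 = 2.765.
d_min = 2.765 × √(2/317) = 2.765 × 0.0794 = 0.220.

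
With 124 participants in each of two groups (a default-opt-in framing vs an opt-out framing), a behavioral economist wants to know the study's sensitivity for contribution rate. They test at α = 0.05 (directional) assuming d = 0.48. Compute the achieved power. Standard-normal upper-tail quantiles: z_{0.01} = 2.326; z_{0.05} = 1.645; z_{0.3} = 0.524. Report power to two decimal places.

power ≈ 0.98

For two equal groups, power = Φ(d·√(n/2) − z_{α}).
d·√(n/2) = 0.48 × √(124/2) = 0.48 × 7.874 = 3.780.
z_β = 3.780 − 1.645 = 2.135.
Power = Φ(2.135) = 0.984.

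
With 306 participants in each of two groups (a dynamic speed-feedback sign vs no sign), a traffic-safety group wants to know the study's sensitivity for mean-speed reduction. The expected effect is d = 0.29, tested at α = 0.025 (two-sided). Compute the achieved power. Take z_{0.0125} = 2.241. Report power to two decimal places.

power ≈ 0.91

For two equal groups, power = Φ(d·√(n/2) − z_{α/2}).
d·√(n/2) = 0.29 × √(306/2) = 0.29 × 12.369 = 3.587.
z_β = 3.587 − 2.241 = 1.346.
Power = Φ(1.346) = 0.911.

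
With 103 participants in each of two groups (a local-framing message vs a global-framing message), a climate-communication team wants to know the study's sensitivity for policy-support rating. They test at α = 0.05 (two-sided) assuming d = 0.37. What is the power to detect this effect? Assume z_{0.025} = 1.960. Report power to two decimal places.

For two equal groups, power = Φ(d·√(n/2) − z_{α/2}).
d·√(n/2) = 0.37 × √(103/2) = 0.37 × 7.176 = 2.655.
z_β = 2.655 − 1.960 = 0.695.
Power = Φ(0.695) = 0.757.

power ≈ 0.76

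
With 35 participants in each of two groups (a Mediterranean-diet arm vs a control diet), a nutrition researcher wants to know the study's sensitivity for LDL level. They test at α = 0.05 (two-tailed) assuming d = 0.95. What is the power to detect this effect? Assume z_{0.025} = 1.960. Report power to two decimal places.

For two equal groups, power = Φ(d·√(n/2) − z_{α/2}).
d·√(n/2) = 0.95 × √(35/2) = 0.95 × 4.183 = 3.974.
z_β = 3.974 − 1.960 = 2.014.
Power = Φ(2.014) = 0.978.

power ≈ 0.98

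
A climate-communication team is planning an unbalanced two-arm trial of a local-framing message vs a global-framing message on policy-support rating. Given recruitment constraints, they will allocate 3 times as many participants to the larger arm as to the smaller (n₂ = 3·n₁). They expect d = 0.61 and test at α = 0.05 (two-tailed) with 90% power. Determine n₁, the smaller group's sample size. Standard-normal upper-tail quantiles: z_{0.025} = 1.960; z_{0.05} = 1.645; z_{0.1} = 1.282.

n₁ = 38

With allocation ratio k = n₂/n₁ = 3, Var(x̄₁−x̄₂) = σ²(1/n₁ + 1/(k·n₁)) = σ²·(k+1)/(k·n₁).
So n₁ = (1 + 1/k)·((z_{α/2} + z_β)/d)² = 1.333 × (3.242/0.61)².
n₁ = 1.333 × 28.25 = 37.7.
Round up: n₁ = 38, giving n₂ = 3 × 38 = 114.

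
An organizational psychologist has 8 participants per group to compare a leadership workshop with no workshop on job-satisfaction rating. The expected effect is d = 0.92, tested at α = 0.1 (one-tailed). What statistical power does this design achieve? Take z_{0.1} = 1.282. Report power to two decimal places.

power ≈ 0.71

For two equal groups, power = Φ(d·√(n/2) − z_{α}).
d·√(n/2) = 0.92 × √(8/2) = 0.92 × 2.000 = 1.840.
z_β = 1.840 − 1.282 = 0.558.
Power = Φ(0.558) = 0.712.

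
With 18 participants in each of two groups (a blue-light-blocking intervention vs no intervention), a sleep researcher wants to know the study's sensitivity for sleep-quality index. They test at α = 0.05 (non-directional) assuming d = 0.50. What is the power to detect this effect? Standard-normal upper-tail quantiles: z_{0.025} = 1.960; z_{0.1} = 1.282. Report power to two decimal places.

For two equal groups, power = Φ(d·√(n/2) − z_{α/2}).
d·√(n/2) = 0.50 × √(18/2) = 0.50 × 3.000 = 1.500.
z_β = 1.500 − 1.960 = -0.460.
Power = Φ(-0.460) = 0.323.

power ≈ 0.32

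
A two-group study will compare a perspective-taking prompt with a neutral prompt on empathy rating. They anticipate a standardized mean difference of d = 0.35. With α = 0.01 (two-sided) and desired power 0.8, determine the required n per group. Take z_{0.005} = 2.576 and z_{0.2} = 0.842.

For two independent groups with equal n: n = 2·((z_{α/2} + z_β) / d)².
z_{α/2} + z_β = 2.576 + 0.842 = 3.418.
n = 2 × (3.418 / 0.35)² = 2 × 9.766² = 2 × 95.37 = 190.7.
Round up to the next whole participant.

n = 191 per group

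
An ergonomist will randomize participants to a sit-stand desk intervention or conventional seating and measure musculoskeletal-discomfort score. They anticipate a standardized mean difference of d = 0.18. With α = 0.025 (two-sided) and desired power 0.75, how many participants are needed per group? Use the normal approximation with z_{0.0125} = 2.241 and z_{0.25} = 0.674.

For two independent groups with equal n: n = 2·((z_{α/2} + z_β) / d)².
z_{α/2} + z_β = 2.241 + 0.674 = 2.915.
n = 2 × (2.915 / 0.18)² = 2 × 16.194² = 2 × 262.26 = 524.5.
Round up to the next whole participant.

n = 525 per group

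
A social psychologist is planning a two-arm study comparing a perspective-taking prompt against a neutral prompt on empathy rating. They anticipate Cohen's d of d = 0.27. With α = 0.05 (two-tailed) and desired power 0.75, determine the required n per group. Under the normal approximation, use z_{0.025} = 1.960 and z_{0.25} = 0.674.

n = 191 per group

For two independent groups with equal n: n = 2·((z_{α/2} + z_β) / d)².
z_{α/2} + z_β = 1.960 + 0.674 = 2.634.
n = 2 × (2.634 / 0.27)² = 2 × 9.756² = 2 × 95.17 = 190.3.
Round up to the next whole participant.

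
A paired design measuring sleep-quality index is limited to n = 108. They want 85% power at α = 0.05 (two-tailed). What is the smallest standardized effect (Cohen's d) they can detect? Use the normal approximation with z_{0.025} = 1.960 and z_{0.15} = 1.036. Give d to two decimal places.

For a single sample (or paired design) of n = 108: d_min = (z_{α/2} + z_β)/√n.
z-sum = 1.960 + 1.036 = 2.996.
d_min = 2.996 / √108 = 2.996 / 10.392 = 0.288.

d_min ≈ 0.29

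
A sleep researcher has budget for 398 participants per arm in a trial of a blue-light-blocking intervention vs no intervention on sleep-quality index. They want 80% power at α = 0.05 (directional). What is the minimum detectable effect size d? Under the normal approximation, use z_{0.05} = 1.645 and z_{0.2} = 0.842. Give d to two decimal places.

d_min ≈ 0.18

For two independent groups of n = 398 each: d_min = (z_{α} + z_β)·√(2/n).
z-sum = 1.645 + 0.842 = 2.487.
d_min = 2.487 × √(2/398) = 2.487 × 0.0709 = 0.176.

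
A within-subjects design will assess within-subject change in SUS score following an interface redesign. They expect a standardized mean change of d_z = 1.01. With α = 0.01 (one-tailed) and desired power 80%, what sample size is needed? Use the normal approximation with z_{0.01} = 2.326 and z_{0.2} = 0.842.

n = 10 pairs

For a paired (one-sample on differences) test: n = ((z_{α} + z_β) / d)².
z_{α} + z_β = 2.326 + 0.842 = 3.168.
n = (3.168 / 1.01)² = 3.137² = 9.84.
Round up.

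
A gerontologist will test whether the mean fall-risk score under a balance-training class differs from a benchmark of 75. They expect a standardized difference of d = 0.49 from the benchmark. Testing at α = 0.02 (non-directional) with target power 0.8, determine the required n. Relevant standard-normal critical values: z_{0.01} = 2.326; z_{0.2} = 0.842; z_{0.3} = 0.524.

n = 42

For a one-sample test: n = ((z_{α/2} + z_β) / d)².
z_{α/2} + z_β = 2.326 + 0.842 = 3.168.
n = (3.168 / 0.49)² = 6.465² = 41.80.
Round up.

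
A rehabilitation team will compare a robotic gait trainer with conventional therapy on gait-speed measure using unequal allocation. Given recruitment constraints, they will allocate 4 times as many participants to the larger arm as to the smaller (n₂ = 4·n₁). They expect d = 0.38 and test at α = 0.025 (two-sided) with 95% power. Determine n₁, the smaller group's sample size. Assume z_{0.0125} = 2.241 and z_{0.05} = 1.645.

n₁ = 131

With allocation ratio k = n₂/n₁ = 4, Var(x̄₁−x̄₂) = σ²(1/n₁ + 1/(k·n₁)) = σ²·(k+1)/(k·n₁).
So n₁ = (1 + 1/k)·((z_{α/2} + z_β)/d)² = 1.250 × (3.886/0.38)².
n₁ = 1.250 × 104.58 = 130.7.
Round up: n₁ = 131, giving n₂ = 4 × 131 = 524.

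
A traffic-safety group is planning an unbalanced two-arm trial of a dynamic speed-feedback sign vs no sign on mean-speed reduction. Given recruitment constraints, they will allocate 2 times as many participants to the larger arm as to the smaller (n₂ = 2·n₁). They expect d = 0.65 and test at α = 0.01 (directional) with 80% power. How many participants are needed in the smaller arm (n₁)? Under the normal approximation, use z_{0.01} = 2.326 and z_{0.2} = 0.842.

n₁ = 36

With allocation ratio k = n₂/n₁ = 2, Var(x̄₁−x̄₂) = σ²(1/n₁ + 1/(k·n₁)) = σ²·(k+1)/(k·n₁).
So n₁ = (1 + 1/k)·((z_{α} + z_β)/d)² = 1.500 × (3.168/0.65)².
n₁ = 1.500 × 23.75 = 35.6.
Round up: n₁ = 36, giving n₂ = 2 × 36 = 72.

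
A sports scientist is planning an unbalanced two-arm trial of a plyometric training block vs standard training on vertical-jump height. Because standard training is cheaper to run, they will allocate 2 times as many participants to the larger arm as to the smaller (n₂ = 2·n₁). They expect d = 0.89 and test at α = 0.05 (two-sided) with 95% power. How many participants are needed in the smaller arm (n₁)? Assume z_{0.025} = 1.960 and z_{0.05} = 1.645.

n₁ = 25

With allocation ratio k = n₂/n₁ = 2, Var(x̄₁−x̄₂) = σ²(1/n₁ + 1/(k·n₁)) = σ²·(k+1)/(k·n₁).
So n₁ = (1 + 1/k)·((z_{α/2} + z_β)/d)² = 1.500 × (3.605/0.89)².
n₁ = 1.500 × 16.41 = 24.6.
Round up: n₁ = 25, giving n₂ = 2 × 25 = 50.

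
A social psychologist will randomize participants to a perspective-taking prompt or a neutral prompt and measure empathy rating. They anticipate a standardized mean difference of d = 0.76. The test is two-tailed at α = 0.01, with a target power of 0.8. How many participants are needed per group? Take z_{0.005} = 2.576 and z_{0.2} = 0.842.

For two independent groups with equal n: n = 2·((z_{α/2} + z_β) / d)².
z_{α/2} + z_β = 2.576 + 0.842 = 3.418.
n = 2 × (3.418 / 0.76)² = 2 × 4.497² = 2 × 20.23 = 40.5.
Round up to the next whole participant.

n = 41 per group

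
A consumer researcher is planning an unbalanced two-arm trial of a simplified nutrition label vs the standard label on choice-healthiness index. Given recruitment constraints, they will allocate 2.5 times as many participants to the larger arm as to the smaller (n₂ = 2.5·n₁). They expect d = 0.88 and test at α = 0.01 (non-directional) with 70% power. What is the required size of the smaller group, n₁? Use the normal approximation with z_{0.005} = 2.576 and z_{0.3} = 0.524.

With allocation ratio k = n₂/n₁ = 2.5, Var(x̄₁−x̄₂) = σ²(1/n₁ + 1/(k·n₁)) = σ²·(k+1)/(k·n₁).
So n₁ = (1 + 1/k)·((z_{α/2} + z_β)/d)² = 1.400 × (3.100/0.88)².
n₁ = 1.400 × 12.41 = 17.4.
Round up: n₁ = 18, giving n₂ = 2.5 × 18 = 45.

n₁ = 18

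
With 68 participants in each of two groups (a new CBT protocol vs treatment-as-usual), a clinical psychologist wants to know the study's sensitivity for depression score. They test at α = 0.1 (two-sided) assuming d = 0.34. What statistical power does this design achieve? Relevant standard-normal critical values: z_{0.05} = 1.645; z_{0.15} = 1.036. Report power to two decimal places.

For two equal groups, power = Φ(d·√(n/2) − z_{α/2}).
d·√(n/2) = 0.34 × √(68/2) = 0.34 × 5.831 = 1.983.
z_β = 1.983 − 1.645 = 0.338.
Power = Φ(0.338) = 0.632.

power ≈ 0.63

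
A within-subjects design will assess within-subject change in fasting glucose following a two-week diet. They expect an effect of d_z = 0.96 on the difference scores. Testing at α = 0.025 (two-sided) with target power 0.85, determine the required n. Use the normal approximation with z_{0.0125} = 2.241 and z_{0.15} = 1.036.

For a paired (one-sample on differences) test: n = ((z_{α/2} + z_β) / d)².
z_{α/2} + z_β = 2.241 + 1.036 = 3.277.
n = (3.277 / 0.96)² = 3.414² = 11.65.
Round up.

n = 12 pairs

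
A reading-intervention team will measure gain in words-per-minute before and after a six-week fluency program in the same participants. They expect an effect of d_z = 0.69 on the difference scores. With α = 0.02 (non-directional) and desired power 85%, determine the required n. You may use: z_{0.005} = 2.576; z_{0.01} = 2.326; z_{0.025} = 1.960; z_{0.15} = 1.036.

n = 24 pairs

For a paired (one-sample on differences) test: n = ((z_{α/2} + z_β) / d)².
z_{α/2} + z_β = 2.326 + 1.036 = 3.362.
n = (3.362 / 0.69)² = 4.872² = 23.74.
Round up.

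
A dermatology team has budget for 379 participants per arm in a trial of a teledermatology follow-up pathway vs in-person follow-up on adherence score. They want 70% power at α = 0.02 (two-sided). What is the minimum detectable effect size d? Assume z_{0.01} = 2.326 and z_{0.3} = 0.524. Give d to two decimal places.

d_min ≈ 0.21

For two independent groups of n = 379 each: d_min = (z_{α/2} + z_β)·√(2/n).
z-sum = 2.326 + 0.524 = 2.850.
d_min = 2.850 × √(2/379) = 2.850 × 0.0726 = 0.207.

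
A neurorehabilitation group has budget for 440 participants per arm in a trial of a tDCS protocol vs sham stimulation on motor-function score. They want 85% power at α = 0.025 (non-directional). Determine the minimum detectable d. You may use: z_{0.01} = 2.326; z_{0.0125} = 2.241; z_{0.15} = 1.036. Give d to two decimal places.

For two independent groups of n = 440 each: d_min = (z_{α/2} + z_β)·√(2/n).
z-sum = 2.241 + 1.036 = 3.277.
d_min = 3.277 × √(2/440) = 3.277 × 0.0674 = 0.221.

d_min ≈ 0.22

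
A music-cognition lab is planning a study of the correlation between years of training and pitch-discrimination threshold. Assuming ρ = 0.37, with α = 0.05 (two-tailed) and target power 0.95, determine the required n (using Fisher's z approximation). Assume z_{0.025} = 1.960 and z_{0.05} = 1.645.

Fisher's z: C = ½·ln((1+r)/(1−r)) = ½·ln(2.1746) = 0.3884.
n = ((z_{α/2} + z_β)/C)² + 3.
(1.960 + 1.645) / 0.3884 = 3.605 / 0.3884 = 9.282.
n = 9.282² + 3 = 86.15 + 3 = 89.1.
Round up.

n = 90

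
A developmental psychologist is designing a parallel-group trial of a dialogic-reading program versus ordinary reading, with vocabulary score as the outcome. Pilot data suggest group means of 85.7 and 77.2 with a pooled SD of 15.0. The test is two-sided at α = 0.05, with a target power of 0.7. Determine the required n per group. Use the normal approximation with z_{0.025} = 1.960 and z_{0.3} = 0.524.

n = 39 per group

Cohen's d = |M₁ − M₂| / SD_pooled = |85.7 − 77.2| / 15.0 = 8.5 / 15.0 = 0.567.
For two independent groups with equal n: n = 2·((z_{α/2} + z_β) / d)².
z_{α/2} + z_β = 1.960 + 0.524 = 2.484.
n = 2 × (2.484 / 0.567)² = 2 × 4.381² = 2 × 19.19 = 38.4.
Round up to the next whole participant.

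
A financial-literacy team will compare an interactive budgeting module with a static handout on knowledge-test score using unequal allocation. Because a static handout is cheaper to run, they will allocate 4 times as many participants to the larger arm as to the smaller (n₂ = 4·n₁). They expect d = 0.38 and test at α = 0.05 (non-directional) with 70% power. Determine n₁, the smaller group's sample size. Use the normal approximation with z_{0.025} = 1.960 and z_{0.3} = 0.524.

With allocation ratio k = n₂/n₁ = 4, Var(x̄₁−x̄₂) = σ²(1/n₁ + 1/(k·n₁)) = σ²·(k+1)/(k·n₁).
So n₁ = (1 + 1/k)·((z_{α/2} + z_β)/d)² = 1.250 × (2.484/0.38)².
n₁ = 1.250 × 42.73 = 53.4.
Round up: n₁ = 54, giving n₂ = 4 × 54 = 216.

n₁ = 54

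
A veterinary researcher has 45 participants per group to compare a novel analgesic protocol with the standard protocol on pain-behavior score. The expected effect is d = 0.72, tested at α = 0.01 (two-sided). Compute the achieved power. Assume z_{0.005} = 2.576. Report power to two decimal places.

For two equal groups, power = Φ(d·√(n/2) − z_{α/2}).
d·√(n/2) = 0.72 × √(45/2) = 0.72 × 4.743 = 3.415.
z_β = 3.415 − 2.576 = 0.839.
Power = Φ(0.839) = 0.799.

power ≈ 0.80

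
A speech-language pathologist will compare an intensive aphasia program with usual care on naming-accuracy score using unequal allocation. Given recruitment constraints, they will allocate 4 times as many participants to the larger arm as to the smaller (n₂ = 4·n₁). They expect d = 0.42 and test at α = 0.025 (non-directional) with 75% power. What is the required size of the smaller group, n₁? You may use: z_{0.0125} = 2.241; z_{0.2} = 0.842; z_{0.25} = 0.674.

With allocation ratio k = n₂/n₁ = 4, Var(x̄₁−x̄₂) = σ²(1/n₁ + 1/(k·n₁)) = σ²·(k+1)/(k·n₁).
So n₁ = (1 + 1/k)·((z_{α/2} + z_β)/d)² = 1.250 × (2.915/0.42)².
n₁ = 1.250 × 48.17 = 60.2.
Round up: n₁ = 61, giving n₂ = 4 × 61 = 244.

n₁ = 61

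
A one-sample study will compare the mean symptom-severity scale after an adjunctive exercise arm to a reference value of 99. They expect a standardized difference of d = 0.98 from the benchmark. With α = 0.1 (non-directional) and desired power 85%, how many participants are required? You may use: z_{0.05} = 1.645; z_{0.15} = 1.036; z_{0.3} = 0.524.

n = 8

For a one-sample test: n = ((z_{α/2} + z_β) / d)².
z_{α/2} + z_β = 1.645 + 1.036 = 2.681.
n = (2.681 / 0.98)² = 2.736² = 7.48.
Round up.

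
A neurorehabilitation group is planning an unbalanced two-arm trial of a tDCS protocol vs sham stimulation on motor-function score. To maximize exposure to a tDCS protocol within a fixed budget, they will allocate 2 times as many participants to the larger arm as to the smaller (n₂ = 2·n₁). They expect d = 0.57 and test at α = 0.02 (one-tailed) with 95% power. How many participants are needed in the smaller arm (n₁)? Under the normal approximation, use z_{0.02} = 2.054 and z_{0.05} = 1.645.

With allocation ratio k = n₂/n₁ = 2, Var(x̄₁−x̄₂) = σ²(1/n₁ + 1/(k·n₁)) = σ²·(k+1)/(k·n₁).
So n₁ = (1 + 1/k)·((z_{α} + z_β)/d)² = 1.500 × (3.699/0.57)².
n₁ = 1.500 × 42.11 = 63.2.
Round up: n₁ = 64, giving n₂ = 2 × 64 = 128.

n₁ = 64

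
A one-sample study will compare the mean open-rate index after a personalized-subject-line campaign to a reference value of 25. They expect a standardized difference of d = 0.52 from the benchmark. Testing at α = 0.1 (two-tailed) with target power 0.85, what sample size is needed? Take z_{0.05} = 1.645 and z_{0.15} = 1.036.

n = 27

For a one-sample test: n = ((z_{α/2} + z_β) / d)².
z_{α/2} + z_β = 1.645 + 1.036 = 2.681.
n = (2.681 / 0.52)² = 5.156² = 26.58.
Round up.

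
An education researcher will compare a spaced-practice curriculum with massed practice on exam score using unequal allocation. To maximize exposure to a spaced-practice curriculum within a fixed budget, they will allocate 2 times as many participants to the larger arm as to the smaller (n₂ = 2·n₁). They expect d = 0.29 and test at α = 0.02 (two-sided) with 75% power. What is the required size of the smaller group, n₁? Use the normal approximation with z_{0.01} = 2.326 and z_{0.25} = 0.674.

n₁ = 161

With allocation ratio k = n₂/n₁ = 2, Var(x̄₁−x̄₂) = σ²(1/n₁ + 1/(k·n₁)) = σ²·(k+1)/(k·n₁).
So n₁ = (1 + 1/k)·((z_{α/2} + z_β)/d)² = 1.500 × (3.000/0.29)².
n₁ = 1.500 × 107.02 = 160.5.
Round up: n₁ = 161, giving n₂ = 2 × 161 = 322.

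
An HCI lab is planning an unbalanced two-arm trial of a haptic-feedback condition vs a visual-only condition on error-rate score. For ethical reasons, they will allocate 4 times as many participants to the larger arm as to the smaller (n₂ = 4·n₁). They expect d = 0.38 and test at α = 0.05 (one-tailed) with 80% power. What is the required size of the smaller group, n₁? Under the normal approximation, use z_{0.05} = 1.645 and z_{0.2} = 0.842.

With allocation ratio k = n₂/n₁ = 4, Var(x̄₁−x̄₂) = σ²(1/n₁ + 1/(k·n₁)) = σ²·(k+1)/(k·n₁).
So n₁ = (1 + 1/k)·((z_{α} + z_β)/d)² = 1.250 × (2.487/0.38)².
n₁ = 1.250 × 42.83 = 53.5.
Round up: n₁ = 54, giving n₂ = 4 × 54 = 216.

n₁ = 54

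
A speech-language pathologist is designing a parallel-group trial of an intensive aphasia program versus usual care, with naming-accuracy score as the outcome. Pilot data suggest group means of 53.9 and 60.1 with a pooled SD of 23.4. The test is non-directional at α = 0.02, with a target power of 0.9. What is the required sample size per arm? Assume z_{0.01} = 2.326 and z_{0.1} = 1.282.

n = 371 per group

Cohen's d = |M₁ − M₂| / SD_pooled = |53.9 − 60.1| / 23.4 = 6.2 / 23.4 = 0.265.
For two independent groups with equal n: n = 2·((z_{α/2} + z_β) / d)².
z_{α/2} + z_β = 2.326 + 1.282 = 3.608.
n = 2 × (3.608 / 0.265)² = 2 × 13.615² = 2 × 185.37 = 370.7.
Round up to the next whole participant.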